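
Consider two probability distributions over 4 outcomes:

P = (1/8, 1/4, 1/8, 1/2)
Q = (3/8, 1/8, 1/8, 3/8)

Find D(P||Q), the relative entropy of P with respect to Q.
D(P||Q) = Σ P(i) log₂(P(i)/Q(i))
  i=0: (1/8) × log₂((1/8)/(3/8)) = (1/8) × log₂(1/3) = -0.1981
  i=1: (1/4) × log₂((1/4)/(1/8)) = (1/4) × log₂(2) = 0.2500
  i=2: (1/8) × log₂((1/8)/(1/8)) = (1/8) × log₂(1) = 0.0000
  i=3: (1/2) × log₂((1/2)/(3/8)) = (1/2) × log₂(4/3) = 0.2075
D(P||Q) = -0.1981 + 0.2500 + 0.0000 + 0.2075
  = 0.2594 bits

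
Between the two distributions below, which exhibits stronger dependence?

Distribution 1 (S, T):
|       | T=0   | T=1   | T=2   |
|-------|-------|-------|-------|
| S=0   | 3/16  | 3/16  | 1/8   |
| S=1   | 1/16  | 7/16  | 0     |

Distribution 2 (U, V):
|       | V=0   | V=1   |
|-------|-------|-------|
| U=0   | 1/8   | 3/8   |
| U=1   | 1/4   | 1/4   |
Distribution 1 (S, T):
Marginal P(S) (row sums):
  P(S=0) = 3/16 + 3/16 + 1/8 = 1/2
  P(S=1) = 1/16 + 7/16 + 0 = 1/2
Marginal P(T) (column sums):
  P(T=0) = 3/16 + 1/16 = 1/4
  P(T=1) = 3/16 + 7/16 = 5/8
  P(T=2) = 1/8 + 0 = 1/8

H(S) = -[(1/2)·log₂(1/2) + (1/2)·log₂(1/2)]
  = 0.5000 + 0.5000
  = 1.0000 bits
H(T) = -[(1/4)·log₂(1/4) + (5/8)·log₂(5/8) + (1/8)·log₂(1/8)]
  = 0.5000 + 0.4238 + 0.3750
  = 1.2988 bits
H(S,T) = -[(3/16)·log₂(3/16) + (3/16)·log₂(3/16) + (1/8)·log₂(1/8) + (1/16)·log₂(1/16) + (7/16)·log₂(7/16)]
  = 0.4528 + 0.4528 + 0.3750 + 0.2500 + 0.5218
  = 2.0524 bits

I(S;T) = H(S) + H(T) - H(S,T)
  = 1.0000 + 1.2988 - 2.0524
  = 0.2464 bits

Distribution 2 (U, V):
Marginal P(U) (row sums):
  P(U=0) = 1/8 + 3/8 = 1/2
  P(U=1) = 1/4 + 1/4 = 1/2
Marginal P(V) (column sums):
  P(V=0) = 1/8 + 1/4 = 3/8
  P(V=1) = 3/8 + 1/4 = 5/8

H(U) = -[(1/2)·log₂(1/2) + (1/2)·log₂(1/2)]
  = 0.5000 + 0.5000
  = 1.0000 bits
H(V) = -[(3/8)·log₂(3/8) + (5/8)·log₂(5/8)]
  = 0.5306 + 0.4238
  = 0.9544 bits
H(U,V) = -[(1/8)·log₂(1/8) + (3/8)·log₂(3/8) + (1/4)·log₂(1/4) + (1/4)·log₂(1/4)]
  = 0.3750 + 0.5306 + 0.5000 + 0.5000
  = 1.9056 bits

I(U;V) = H(U) + H(V) - H(U,V)
  = 1.0000 + 0.9544 - 1.9056
  = 0.0488 bits

I(S;T) = 0.2464 bits > I(U;V) = 0.0488 bits, so (S, T) has the higher mutual information (stronger dependence).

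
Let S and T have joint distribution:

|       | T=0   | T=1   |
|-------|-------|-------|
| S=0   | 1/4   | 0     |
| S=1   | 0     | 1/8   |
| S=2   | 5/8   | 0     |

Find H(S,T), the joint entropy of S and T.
H(S,T) = -Σ P(S,T) log₂ P(S,T), summed over the non-zero cells:
H(S,T) = -[(1/4)·log₂(1/4) + (1/8)·log₂(1/8) + (5/8)·log₂(5/8)]
  = 0.5000 + 0.3750 + 0.4238
  = 1.2988 bits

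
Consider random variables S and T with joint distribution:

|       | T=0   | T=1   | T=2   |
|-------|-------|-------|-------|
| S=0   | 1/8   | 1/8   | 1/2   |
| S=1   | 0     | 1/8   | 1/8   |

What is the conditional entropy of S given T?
Marginal P(T) (column sums):
  P(T=0) = 1/8 + 0 = 1/8
  P(T=1) = 1/8 + 1/8 = 1/4
  P(T=2) = 1/2 + 1/8 = 5/8

H(S|T) = -Σ P(S,T)·log₂ P(S|T), where P(S|T) = P(S,T) / P(T)
  (cells with P(S,T) = 0 contribute 0)
  (S=0,T=0): P(S|T) = (1/8)/(1/8) = 1;  -(1/8)·log₂(1) = 0.0000
  (S=0,T=1): P(S|T) = (1/8)/(1/4) = 1/2;  -(1/8)·log₂(1/2) = 0.1250
  (S=0,T=2): P(S|T) = (1/2)/(5/8) = 4/5;  -(1/2)·log₂(4/5) = 0.1610
  (S=1,T=1): P(S|T) = (1/8)/(1/4) = 1/2;  -(1/8)·log₂(1/2) = 0.1250
  (S=1,T=2): P(S|T) = (1/8)/(5/8) = 1/5;  -(1/8)·log₂(1/5) = 0.2902
H(S|T) = 0.0000 + 0.1250 + 0.1610 + 0.1250 + 0.2902
  = 0.7012 bits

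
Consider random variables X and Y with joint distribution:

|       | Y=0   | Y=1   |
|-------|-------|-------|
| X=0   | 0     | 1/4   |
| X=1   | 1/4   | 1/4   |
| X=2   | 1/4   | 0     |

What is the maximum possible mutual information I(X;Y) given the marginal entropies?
The upper bound on mutual information is I(X;Y) ≤ min(H(X), H(Y)).

Marginal P(X) (row sums):
  P(X=0) = 0 + 1/4 = 1/4
  P(X=1) = 1/4 + 1/4 = 1/2
  P(X=2) = 1/4 + 0 = 1/4
Marginal P(Y) (column sums):
  P(Y=0) = 0 + 1/4 + 1/4 = 1/2
  P(Y=1) = 1/4 + 1/4 + 0 = 1/2

H(X) = -[(1/4)·log₂(1/4) + (1/2)·log₂(1/2) + (1/4)·log₂(1/4)]
  = 0.5000 + 0.5000 + 0.5000
  = 1.5000 bits
H(Y) = -[(1/2)·log₂(1/2) + (1/2)·log₂(1/2)]
  = 0.5000 + 0.5000
  = 1.0000 bits

Maximum possible I(X;Y) = min(1.5000, 1.0000) = 1.0000 bits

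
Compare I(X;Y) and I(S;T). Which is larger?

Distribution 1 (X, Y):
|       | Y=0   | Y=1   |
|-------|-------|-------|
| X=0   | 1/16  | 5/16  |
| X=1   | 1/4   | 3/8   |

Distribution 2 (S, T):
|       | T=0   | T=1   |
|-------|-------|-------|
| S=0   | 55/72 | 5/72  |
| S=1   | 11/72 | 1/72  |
Distribution 1 (X, Y):
Marginal P(X) (row sums):
  P(X=0) = 1/16 + 5/16 = 3/8
  P(X=1) = 1/4 + 3/8 = 5/8
Marginal P(Y) (column sums):
  P(Y=0) = 1/16 + 1/4 = 5/16
  P(Y=1) = 5/16 + 3/8 = 11/16

H(X) = -[(3/8)·log₂(3/8) + (5/8)·log₂(5/8)]
  = 0.5306 + 0.4238
  = 0.9544 bits
H(Y) = -[(5/16)·log₂(5/16) + (11/16)·log₂(11/16)]
  = 0.5244 + 0.3716
  = 0.8960 bits
H(X,Y) = -[(1/16)·log₂(1/16) + (5/16)·log₂(5/16) + (1/4)·log₂(1/4) + (3/8)·log₂(3/8)]
  = 0.2500 + 0.5244 + 0.5000 + 0.5306
  = 1.8050 bits

I(X;Y) = H(X) + H(Y) - H(X,Y)
  = 0.9544 + 0.8960 - 1.8050
  = 0.0454 bits

Distribution 2 (S, T):
Marginal P(S) (row sums):
  P(S=0) = 55/72 + 5/72 = 5/6
  P(S=1) = 11/72 + 1/72 = 1/6
Marginal P(T) (column sums):
  P(T=0) = 55/72 + 11/72 = 11/12
  P(T=1) = 5/72 + 1/72 = 1/12

H(S) = -[(5/6)·log₂(5/6) + (1/6)·log₂(1/6)]
  = 0.2192 + 0.4308
  = 0.6500 bits
H(T) = -[(11/12)·log₂(11/12) + (1/12)·log₂(1/12)]
  = 0.1151 + 0.2987
  = 0.4138 bits
H(S,T) = -[(55/72)·log₂(55/72) + (5/72)·log₂(5/72) + (11/72)·log₂(11/72) + (1/72)·log₂(1/72)]
  = 0.2968 + 0.2672 + 0.4141 + 0.0857
  = 1.0638 bits

I(S;T) = H(S) + H(T) - H(S,T)
  = 0.6500 + 0.4138 - 1.0638
  = 0.0000 bits

I(X;Y) = 0.0454 bits > I(S;T) = 0.0000 bits, so (X, Y) has the higher mutual information (stronger dependence).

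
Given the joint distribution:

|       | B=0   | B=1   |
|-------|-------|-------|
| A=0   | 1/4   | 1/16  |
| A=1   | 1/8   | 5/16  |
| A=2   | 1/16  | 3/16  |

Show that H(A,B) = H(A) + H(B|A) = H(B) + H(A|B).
Marginal P(A) (row sums):
  P(A=0) = 1/4 + 1/16 = 5/16
  P(A=1) = 1/8 + 5/16 = 7/16
  P(A=2) = 1/16 + 3/16 = 1/4
Marginal P(B) (column sums):
  P(B=0) = 1/4 + 1/8 + 1/16 = 7/16
  P(B=1) = 1/16 + 5/16 + 3/16 = 9/16

Decomposition 1: H(A) + H(B|A)
H(A) = -[(5/16)·log₂(5/16) + (7/16)·log₂(7/16) + (1/4)·log₂(1/4)]
  = 0.5244 + 0.5218 + 0.5000
  = 1.5462 bits
H(B|A) = -Σ P(A,B)·log₂ P(B|A), where P(B|A) = P(A,B) / P(A)
  (A=0,B=0): P(B|A) = (1/4)/(5/16) = 4/5;  -(1/4)·log₂(4/5) = 0.0805
  (A=0,B=1): P(B|A) = (1/16)/(5/16) = 1/5;  -(1/16)·log₂(1/5) = 0.1451
  (A=1,B=0): P(B|A) = (1/8)/(7/16) = 2/7;  -(1/8)·log₂(2/7) = 0.2259
  (A=1,B=1): P(B|A) = (5/16)/(7/16) = 5/7;  -(5/16)·log₂(5/7) = 0.1517
  (A=2,B=0): P(B|A) = (1/16)/(1/4) = 1/4;  -(1/16)·log₂(1/4) = 0.1250
  (A=2,B=1): P(B|A) = (3/16)/(1/4) = 3/4;  -(3/16)·log₂(3/4) = 0.0778
H(B|A) = 0.0805 + 0.1451 + 0.2259 + 0.1517 + 0.1250 + 0.0778
  = 0.8060 bits
H(A) + H(B|A) = 1.5462 + 0.8060 = 2.3522 bits

Decomposition 2: H(B) + H(A|B)
H(B) = -[(7/16)·log₂(7/16) + (9/16)·log₂(9/16)]
  = 0.5218 + 0.4669
  = 0.9887 bits
H(A|B) = -Σ P(A,B)·log₂ P(A|B), where P(A|B) = P(A,B) / P(B)
  (A=0,B=0): P(A|B) = (1/4)/(7/16) = 4/7;  -(1/4)·log₂(4/7) = 0.2018
  (A=0,B=1): P(A|B) = (1/16)/(9/16) = 1/9;  -(1/16)·log₂(1/9) = 0.1981
  (A=1,B=0): P(A|B) = (1/8)/(7/16) = 2/7;  -(1/8)·log₂(2/7) = 0.2259
  (A=1,B=1): P(A|B) = (5/16)/(9/16) = 5/9;  -(5/16)·log₂(5/9) = 0.2650
  (A=2,B=0): P(A|B) = (1/16)/(7/16) = 1/7;  -(1/16)·log₂(1/7) = 0.1755
  (A=2,B=1): P(A|B) = (3/16)/(9/16) = 1/3;  -(3/16)·log₂(1/3) = 0.2972
H(A|B) = 0.2018 + 0.1981 + 0.2259 + 0.2650 + 0.1755 + 0.2972
  = 1.3635 bits
H(B) + H(A|B) = 0.9887 + 1.3635 = 2.3522 bits

Direct computation of the joint entropy:
H(A,B) = -[(1/4)·log₂(1/4) + (1/16)·log₂(1/16) + (1/8)·log₂(1/8) + (5/16)·log₂(5/16) + (1/16)·log₂(1/16) + (3/16)·log₂(3/16)]
  = 0.5000 + 0.2500 + 0.3750 + 0.5244 + 0.2500 + 0.4528
  = 2.3522 bits

All three agree: H(A,B) = 2.3522 bits ✓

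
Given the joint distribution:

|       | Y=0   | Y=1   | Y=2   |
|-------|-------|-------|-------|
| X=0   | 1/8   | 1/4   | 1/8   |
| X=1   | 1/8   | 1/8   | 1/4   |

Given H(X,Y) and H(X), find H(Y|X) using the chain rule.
From the chain rule: H(X,Y) = H(X) + H(Y|X)
Therefore: H(Y|X) = H(X,Y) - H(X)

H(X,Y) = -[(1/8)·log₂(1/8) + (1/4)·log₂(1/4) + (1/8)·log₂(1/8) + (1/8)·log₂(1/8) + (1/8)·log₂(1/8) + (1/4)·log₂(1/4)]
  = 0.3750 + 0.5000 + 0.3750 + 0.3750 + 0.3750 + 0.5000
  = 2.5000 bits
Marginal P(X) (row sums):
  P(X=0) = 1/8 + 1/4 + 1/8 = 1/2
  P(X=1) = 1/8 + 1/8 + 1/4 = 1/2
H(X) = -[(1/2)·log₂(1/2) + (1/2)·log₂(1/2)]
  = 0.5000 + 0.5000
  = 1.0000 bits

H(Y|X) = 2.5000 - 1.0000 = 1.5000 bits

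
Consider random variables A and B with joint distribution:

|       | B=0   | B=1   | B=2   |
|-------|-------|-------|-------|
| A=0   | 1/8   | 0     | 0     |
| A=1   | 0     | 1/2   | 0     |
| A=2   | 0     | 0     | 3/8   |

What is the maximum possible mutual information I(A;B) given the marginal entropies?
The upper bound on mutual information is I(A;B) ≤ min(H(A), H(B)).

Marginal P(A) (row sums):
  P(A=0) = 1/8 + 0 + 0 = 1/8
  P(A=1) = 0 + 1/2 + 0 = 1/2
  P(A=2) = 0 + 0 + 3/8 = 3/8
Marginal P(B) (column sums):
  P(B=0) = 1/8 + 0 + 0 = 1/8
  P(B=1) = 0 + 1/2 + 0 = 1/2
  P(B=2) = 0 + 0 + 3/8 = 3/8

H(A) = -[(1/8)·log₂(1/8) + (1/2)·log₂(1/2) + (3/8)·log₂(3/8)]
  = 0.3750 + 0.5000 + 0.5306
  = 1.4056 bits
H(B) = -[(1/8)·log₂(1/8) + (1/2)·log₂(1/2) + (3/8)·log₂(3/8)]
  = 0.3750 + 0.5000 + 0.5306
  = 1.4056 bits

Maximum possible I(A;B) = min(1.4056, 1.4056) = 1.4056 bits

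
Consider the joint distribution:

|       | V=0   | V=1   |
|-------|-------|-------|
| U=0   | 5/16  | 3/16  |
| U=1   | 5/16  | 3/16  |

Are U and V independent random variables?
Marginal P(U) (row sums):
  P(U=0) = 5/16 + 3/16 = 1/2
  P(U=1) = 5/16 + 3/16 = 1/2
Marginal P(V) (column sums):
  P(V=0) = 5/16 + 5/16 = 5/8
  P(V=1) = 3/16 + 3/16 = 3/8

U and V are independent iff P(U=i,V=j) = P(U=i)·P(V=j) for every cell.
  P(U=0)·P(V=0) = 1/2 × 5/8 = 5/16 = P(U=0,V=0) ✓
  P(U=0)·P(V=1) = 1/2 × 3/8 = 3/16 = P(U=0,V=1) ✓
  P(U=1)·P(V=0) = 1/2 × 5/8 = 5/16 = P(U=1,V=0) ✓
  P(U=1)·P(V=1) = 1/2 × 3/8 = 3/16 = P(U=1,V=1) ✓

Yes, U and V are independent: every cell factors, so I(U;V) = 0 bits.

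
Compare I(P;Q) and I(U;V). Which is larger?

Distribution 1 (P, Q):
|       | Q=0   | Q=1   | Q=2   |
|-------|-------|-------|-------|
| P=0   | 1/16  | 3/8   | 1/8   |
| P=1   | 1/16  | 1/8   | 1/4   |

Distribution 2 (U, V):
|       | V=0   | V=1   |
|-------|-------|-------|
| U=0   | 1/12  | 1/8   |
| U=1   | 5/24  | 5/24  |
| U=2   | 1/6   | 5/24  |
Distribution 1 (P, Q):
Marginal P(P) (row sums):
  P(P=0) = 1/16 + 3/8 + 1/8 = 9/16
  P(P=1) = 1/16 + 1/8 + 1/4 = 7/16
Marginal P(Q) (column sums):
  P(Q=0) = 1/16 + 1/16 = 1/8
  P(Q=1) = 3/8 + 1/8 = 1/2
  P(Q=2) = 1/8 + 1/4 = 3/8

H(P) = -[(9/16)·log₂(9/16) + (7/16)·log₂(7/16)]
  = 0.4669 + 0.5218
  = 0.9887 bits
H(Q) = -[(1/8)·log₂(1/8) + (1/2)·log₂(1/2) + (3/8)·log₂(3/8)]
  = 0.3750 + 0.5000 + 0.5306
  = 1.4056 bits
H(P,Q) = -[(1/16)·log₂(1/16) + (3/8)·log₂(3/8) + (1/8)·log₂(1/8) + (1/16)·log₂(1/16) + (1/8)·log₂(1/8) + (1/4)·log₂(1/4)]
  = 0.2500 + 0.5306 + 0.3750 + 0.2500 + 0.3750 + 0.5000
  = 2.2806 bits

I(P;Q) = H(P) + H(Q) - H(P,Q)
  = 0.9887 + 1.4056 - 2.2806
  = 0.1137 bits

Distribution 2 (U, V):
Marginal P(U) (row sums):
  P(U=0) = 1/12 + 1/8 = 5/24
  P(U=1) = 5/24 + 5/24 = 5/12
  P(U=2) = 1/6 + 5/24 = 3/8
Marginal P(V) (column sums):
  P(V=0) = 1/12 + 5/24 + 1/6 = 11/24
  P(V=1) = 1/8 + 5/24 + 5/24 = 13/24

H(U) = -[(5/24)·log₂(5/24) + (5/12)·log₂(5/12) + (3/8)·log₂(3/8)]
  = 0.4715 + 0.5263 + 0.5306
  = 1.5284 bits
H(V) = -[(11/24)·log₂(11/24) + (13/24)·log₂(13/24)]
  = 0.5159 + 0.4791
  = 0.9950 bits
H(U,V) = -[(1/12)·log₂(1/12) + (1/8)·log₂(1/8) + (5/24)·log₂(5/24) + (5/24)·log₂(5/24) + (1/6)·log₂(1/6) + (5/24)·log₂(5/24)]
  = 0.2987 + 0.3750 + 0.4715 + 0.4715 + 0.4308 + 0.4715
  = 2.5190 bits

I(U;V) = H(U) + H(V) - H(U,V)
  = 1.5284 + 0.9950 - 2.5190
  = 0.0044 bits

I(P;Q) = 0.1137 bits > I(U;V) = 0.0044 bits, so (P, Q) has the higher mutual information (stronger dependence).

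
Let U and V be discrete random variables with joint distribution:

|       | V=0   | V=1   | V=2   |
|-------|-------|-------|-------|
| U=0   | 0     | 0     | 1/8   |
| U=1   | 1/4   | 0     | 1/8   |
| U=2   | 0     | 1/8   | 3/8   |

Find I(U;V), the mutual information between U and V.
Marginal P(U) (row sums):
  P(U=0) = 0 + 0 + 1/8 = 1/8
  P(U=1) = 1/4 + 0 + 1/8 = 3/8
  P(U=2) = 0 + 1/8 + 3/8 = 1/2
Marginal P(V) (column sums):
  P(V=0) = 0 + 1/4 + 0 = 1/4
  P(V=1) = 0 + 0 + 1/8 = 1/8
  P(V=2) = 1/8 + 1/8 + 3/8 = 5/8

H(U) = -[(1/8)·log₂(1/8) + (3/8)·log₂(3/8) + (1/2)·log₂(1/2)]
  = 0.3750 + 0.5306 + 0.5000
  = 1.4056 bits
H(V) = -[(1/4)·log₂(1/4) + (1/8)·log₂(1/8) + (5/8)·log₂(5/8)]
  = 0.5000 + 0.3750 + 0.4238
  = 1.2988 bits
H(U,V) = -[(1/8)·log₂(1/8) + (1/4)·log₂(1/4) + (1/8)·log₂(1/8) + (1/8)·log₂(1/8) + (3/8)·log₂(3/8)]
  = 0.3750 + 0.5000 + 0.3750 + 0.3750 + 0.5306
  = 2.1556 bits

I(U;V) = H(U) + H(V) - H(U,V)
  = 1.4056 + 1.2988 - 2.1556
  = 0.5488 bits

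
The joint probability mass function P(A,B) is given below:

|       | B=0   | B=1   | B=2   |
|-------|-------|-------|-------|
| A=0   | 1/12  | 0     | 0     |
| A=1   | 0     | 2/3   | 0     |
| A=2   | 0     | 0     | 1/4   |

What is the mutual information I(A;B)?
Marginal P(A) (row sums):
  P(A=0) = 1/12 + 0 + 0 = 1/12
  P(A=1) = 0 + 2/3 + 0 = 2/3
  P(A=2) = 0 + 0 + 1/4 = 1/4
Marginal P(B) (column sums):
  P(B=0) = 1/12 + 0 + 0 = 1/12
  P(B=1) = 0 + 2/3 + 0 = 2/3
  P(B=2) = 0 + 0 + 1/4 = 1/4

H(A) = -[(1/12)·log₂(1/12) + (2/3)·log₂(2/3) + (1/4)·log₂(1/4)]
  = 0.2987 + 0.3900 + 0.5000
  = 1.1887 bits
H(B) = -[(1/12)·log₂(1/12) + (2/3)·log₂(2/3) + (1/4)·log₂(1/4)]
  = 0.2987 + 0.3900 + 0.5000
  = 1.1887 bits
H(A,B) = -[(1/12)·log₂(1/12) + (2/3)·log₂(2/3) + (1/4)·log₂(1/4)]
  = 0.2987 + 0.3900 + 0.5000
  = 1.1887 bits

I(A;B) = H(A) + H(B) - H(A,B)
  = 1.1887 + 1.1887 - 1.1887
  = 1.1887 bits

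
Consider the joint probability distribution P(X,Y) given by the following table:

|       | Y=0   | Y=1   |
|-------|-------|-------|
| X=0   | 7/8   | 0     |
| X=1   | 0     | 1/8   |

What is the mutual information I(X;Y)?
Marginal P(X) (row sums):
  P(X=0) = 7/8 + 0 = 7/8
  P(X=1) = 0 + 1/8 = 1/8
Marginal P(Y) (column sums):
  P(Y=0) = 7/8 + 0 = 7/8
  P(Y=1) = 0 + 1/8 = 1/8

H(X) = -[(7/8)·log₂(7/8) + (1/8)·log₂(1/8)]
  = 0.1686 + 0.3750
  = 0.5436 bits
H(Y) = -[(7/8)·log₂(7/8) + (1/8)·log₂(1/8)]
  = 0.1686 + 0.3750
  = 0.5436 bits
H(X,Y) = -[(7/8)·log₂(7/8) + (1/8)·log₂(1/8)]
  = 0.1686 + 0.3750
  = 0.5436 bits

I(X;Y) = H(X) + H(Y) - H(X,Y)
  = 0.5436 + 0.5436 - 0.5436
  = 0.5436 bits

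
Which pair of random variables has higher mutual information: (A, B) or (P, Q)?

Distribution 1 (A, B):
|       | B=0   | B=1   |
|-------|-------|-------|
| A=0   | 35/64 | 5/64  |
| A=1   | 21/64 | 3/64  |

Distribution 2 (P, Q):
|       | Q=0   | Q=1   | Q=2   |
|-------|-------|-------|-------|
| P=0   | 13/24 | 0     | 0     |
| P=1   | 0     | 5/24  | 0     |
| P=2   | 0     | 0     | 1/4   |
Distribution 1 (A, B):
Marginal P(A) (row sums):
  P(A=0) = 35/64 + 5/64 = 5/8
  P(A=1) = 21/64 + 3/64 = 3/8
Marginal P(B) (column sums):
  P(B=0) = 35/64 + 21/64 = 7/8
  P(B=1) = 5/64 + 3/64 = 1/8

H(A) = -[(5/8)·log₂(5/8) + (3/8)·log₂(3/8)]
  = 0.4238 + 0.5306
  = 0.9544 bits
H(B) = -[(7/8)·log₂(7/8) + (1/8)·log₂(1/8)]
  = 0.1686 + 0.3750
  = 0.5436 bits
H(A,B) = -[(35/64)·log₂(35/64) + (5/64)·log₂(5/64) + (21/64)·log₂(21/64) + (3/64)·log₂(3/64)]
  = 0.4762 + 0.2873 + 0.5275 + 0.2070
  = 1.4980 bits

I(A;B) = H(A) + H(B) - H(A,B)
  = 0.9544 + 0.5436 - 1.4980
  = 0.0000 bits

Distribution 2 (P, Q):
Marginal P(P) (row sums):
  P(P=0) = 13/24 + 0 + 0 = 13/24
  P(P=1) = 0 + 5/24 + 0 = 5/24
  P(P=2) = 0 + 0 + 1/4 = 1/4
Marginal P(Q) (column sums):
  P(Q=0) = 13/24 + 0 + 0 = 13/24
  P(Q=1) = 0 + 5/24 + 0 = 5/24
  P(Q=2) = 0 + 0 + 1/4 = 1/4

H(P) = -[(13/24)·log₂(13/24) + (5/24)·log₂(5/24) + (1/4)·log₂(1/4)]
  = 0.4791 + 0.4715 + 0.5000
  = 1.4506 bits
H(Q) = -[(13/24)·log₂(13/24) + (5/24)·log₂(5/24) + (1/4)·log₂(1/4)]
  = 0.4791 + 0.4715 + 0.5000
  = 1.4506 bits
H(P,Q) = -[(13/24)·log₂(13/24) + (5/24)·log₂(5/24) + (1/4)·log₂(1/4)]
  = 0.4791 + 0.4715 + 0.5000
  = 1.4506 bits

I(P;Q) = H(P) + H(Q) - H(P,Q)
  = 1.4506 + 1.4506 - 1.4506
  = 1.4506 bits

I(P;Q) = 1.4506 bits > I(A;B) = 0.0000 bits, so (P, Q) has the higher mutual information (stronger dependence).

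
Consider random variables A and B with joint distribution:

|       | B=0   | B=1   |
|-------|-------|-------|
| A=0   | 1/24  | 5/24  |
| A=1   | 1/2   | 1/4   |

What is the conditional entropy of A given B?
Marginal P(B) (column sums):
  P(B=0) = 1/24 + 1/2 = 13/24
  P(B=1) = 5/24 + 1/4 = 11/24

H(A|B) = -Σ P(A,B)·log₂ P(A|B), where P(A|B) = P(A,B) / P(B)
  (A=0,B=0): P(A|B) = (1/24)/(13/24) = 1/13;  -(1/24)·log₂(1/13) = 0.1542
  (A=0,B=1): P(A|B) = (5/24)/(11/24) = 5/11;  -(5/24)·log₂(5/11) = 0.2370
  (A=1,B=0): P(A|B) = (1/2)/(13/24) = 12/13;  -(1/2)·log₂(12/13) = 0.0577
  (A=1,B=1): P(A|B) = (1/4)/(11/24) = 6/11;  -(1/4)·log₂(6/11) = 0.2186
H(A|B) = 0.1542 + 0.2370 + 0.0577 + 0.2186
  = 0.6675 bits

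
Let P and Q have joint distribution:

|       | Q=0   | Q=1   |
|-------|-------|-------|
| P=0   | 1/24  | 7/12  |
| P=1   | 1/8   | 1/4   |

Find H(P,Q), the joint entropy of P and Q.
H(P,Q) = -Σ P(P,Q) log₂ P(P,Q), summed over the non-zero cells:
H(P,Q) = -[(1/24)·log₂(1/24) + (7/12)·log₂(7/12) + (1/8)·log₂(1/8) + (1/4)·log₂(1/4)]
  = 0.1910 + 0.4536 + 0.3750 + 0.5000
  = 1.5196 bits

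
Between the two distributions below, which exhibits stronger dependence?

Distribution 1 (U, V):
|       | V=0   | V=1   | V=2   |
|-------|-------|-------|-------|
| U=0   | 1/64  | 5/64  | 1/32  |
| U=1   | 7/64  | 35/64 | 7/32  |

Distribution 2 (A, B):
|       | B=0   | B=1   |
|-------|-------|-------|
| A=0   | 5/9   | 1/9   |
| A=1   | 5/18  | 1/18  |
Distribution 1 (U, V):
Marginal P(U) (row sums):
  P(U=0) = 1/64 + 5/64 + 1/32 = 1/8
  P(U=1) = 7/64 + 35/64 + 7/32 = 7/8
Marginal P(V) (column sums):
  P(V=0) = 1/64 + 7/64 = 1/8
  P(V=1) = 5/64 + 35/64 = 5/8
  P(V=2) = 1/32 + 7/32 = 1/4

H(U) = -[(1/8)·log₂(1/8) + (7/8)·log₂(7/8)]
  = 0.3750 + 0.1686
  = 0.5436 bits
H(V) = -[(1/8)·log₂(1/8) + (5/8)·log₂(5/8) + (1/4)·log₂(1/4)]
  = 0.3750 + 0.4238 + 0.5000
  = 1.2988 bits
H(U,V) = -[(1/64)·log₂(1/64) + (5/64)·log₂(5/64) + (1/32)·log₂(1/32) + (7/64)·log₂(7/64) + (35/64)·log₂(35/64) + (7/32)·log₂(7/32)]
  = 0.0938 + 0.2873 + 0.1563 + 0.3492 + 0.4762 + 0.4796
  = 1.8424 bits

I(U;V) = H(U) + H(V) - H(U,V)
  = 0.5436 + 1.2988 - 1.8424
  = 0.0000 bits

Distribution 2 (A, B):
Marginal P(A) (row sums):
  P(A=0) = 5/9 + 1/9 = 2/3
  P(A=1) = 5/18 + 1/18 = 1/3
Marginal P(B) (column sums):
  P(B=0) = 5/9 + 5/18 = 5/6
  P(B=1) = 1/9 + 1/18 = 1/6

H(A) = -[(2/3)·log₂(2/3) + (1/3)·log₂(1/3)]
  = 0.3900 + 0.5283
  = 0.9183 bits
H(B) = -[(5/6)·log₂(5/6) + (1/6)·log₂(1/6)]
  = 0.2192 + 0.4308
  = 0.6500 bits
H(A,B) = -[(5/9)·log₂(5/9) + (1/9)·log₂(1/9) + (5/18)·log₂(5/18) + (1/18)·log₂(1/18)]
  = 0.4711 + 0.3522 + 0.5133 + 0.2317
  = 1.5683 bits

I(A;B) = H(A) + H(B) - H(A,B)
  = 0.9183 + 0.6500 - 1.5683
  = 0.0000 bits

Both joint tables factor as the product of their marginals, so I(U;V) = I(A;B) = 0 bits: neither is larger (both pairs are independent).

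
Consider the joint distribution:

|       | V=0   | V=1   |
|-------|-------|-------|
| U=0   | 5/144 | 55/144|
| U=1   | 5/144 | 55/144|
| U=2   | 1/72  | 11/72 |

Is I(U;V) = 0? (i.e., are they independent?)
Marginal P(U) (row sums):
  P(U=0) = 5/144 + 55/144 = 5/12
  P(U=1) = 5/144 + 55/144 = 5/12
  P(U=2) = 1/72 + 11/72 = 1/6
Marginal P(V) (column sums):
  P(V=0) = 5/144 + 5/144 + 1/72 = 1/12
  P(V=1) = 55/144 + 55/144 + 11/72 = 11/12

U and V are independent iff P(U=i,V=j) = P(U=i)·P(V=j) for every cell.
  P(U=0)·P(V=0) = 5/12 × 1/12 = 5/144 = P(U=0,V=0) ✓
  P(U=0)·P(V=1) = 5/12 × 11/12 = 55/144 = P(U=0,V=1) ✓
  P(U=1)·P(V=0) = 5/12 × 1/12 = 5/144 = P(U=1,V=0) ✓
  P(U=1)·P(V=1) = 5/12 × 11/12 = 55/144 = P(U=1,V=1) ✓
  P(U=2)·P(V=0) = 1/6 × 1/12 = 1/72 = P(U=2,V=0) ✓
  P(U=2)·P(V=1) = 1/6 × 11/12 = 11/72 = P(U=2,V=1) ✓

Yes, U and V are independent: every cell factors, so I(U;V) = 0 bits.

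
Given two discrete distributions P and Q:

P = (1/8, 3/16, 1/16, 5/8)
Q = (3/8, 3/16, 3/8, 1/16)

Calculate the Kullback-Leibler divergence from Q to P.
D(P||Q) = Σ P(i) log₂(P(i)/Q(i))
  i=0: (1/8) × log₂((1/8)/(3/8)) = (1/8) × log₂(1/3) = -0.1981
  i=1: (3/16) × log₂((3/16)/(3/16)) = (3/16) × log₂(1) = 0.0000
  i=2: (1/16) × log₂((1/16)/(3/8)) = (1/16) × log₂(1/6) = -0.1616
  i=3: (5/8) × log₂((5/8)/(1/16)) = (5/8) × log₂(10) = 2.0762
D(P||Q) = -0.1981 + 0.0000 - 0.1616 + 2.0762
  = 1.7165 bits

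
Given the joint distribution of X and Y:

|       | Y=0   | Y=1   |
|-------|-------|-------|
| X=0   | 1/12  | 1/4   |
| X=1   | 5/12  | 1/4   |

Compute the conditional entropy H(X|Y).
Marginal P(Y) (column sums):
  P(Y=0) = 1/12 + 5/12 = 1/2
  P(Y=1) = 1/4 + 1/4 = 1/2

H(X|Y) = -Σ P(X,Y)·log₂ P(X|Y), where P(X|Y) = P(X,Y) / P(Y)
  (X=0,Y=0): P(X|Y) = (1/12)/(1/2) = 1/6;  -(1/12)·log₂(1/6) = 0.2154
  (X=0,Y=1): P(X|Y) = (1/4)/(1/2) = 1/2;  -(1/4)·log₂(1/2) = 0.2500
  (X=1,Y=0): P(X|Y) = (5/12)/(1/2) = 5/6;  -(5/12)·log₂(5/6) = 0.1096
  (X=1,Y=1): P(X|Y) = (1/4)/(1/2) = 1/2;  -(1/4)·log₂(1/2) = 0.2500
H(X|Y) = 0.2154 + 0.2500 + 0.1096 + 0.2500
  = 0.8250 bits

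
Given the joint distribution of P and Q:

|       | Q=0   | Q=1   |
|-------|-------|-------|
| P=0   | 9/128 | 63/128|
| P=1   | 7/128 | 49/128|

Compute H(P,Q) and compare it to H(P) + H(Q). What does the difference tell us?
Marginal P(P) (row sums):
  P(P=0) = 9/128 + 63/128 = 9/16
  P(P=1) = 7/128 + 49/128 = 7/16
Marginal P(Q) (column sums):
  P(Q=0) = 9/128 + 7/128 = 1/8
  P(Q=1) = 63/128 + 49/128 = 7/8

H(P,Q) = -[(9/128)·log₂(9/128) + (63/128)·log₂(63/128) + (7/128)·log₂(7/128) + (49/128)·log₂(49/128)]
  = 0.2693 + 0.5034 + 0.2293 + 0.5303
  = 1.5323 bits
H(P) = -[(9/16)·log₂(9/16) + (7/16)·log₂(7/16)]
  = 0.4669 + 0.5218
  = 0.9887 bits
H(Q) = -[(1/8)·log₂(1/8) + (7/8)·log₂(7/8)]
  = 0.3750 + 0.1686
  = 0.5436 bits

H(P) + H(Q) = 0.9887 + 0.5436 = 1.5323 bits
Difference: H(P) + H(Q) - H(P,Q) = 1.5323 - 1.5323 = 0.0000 bits = I(P;Q)

The difference is the mutual information; it is 0 here, so P and Q are independent (the joint entropy equals the sum of the marginal entropies).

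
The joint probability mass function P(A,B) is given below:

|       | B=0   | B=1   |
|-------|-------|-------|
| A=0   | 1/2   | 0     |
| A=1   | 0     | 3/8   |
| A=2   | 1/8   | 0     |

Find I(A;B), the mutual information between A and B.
Marginal P(A) (row sums):
  P(A=0) = 1/2 + 0 = 1/2
  P(A=1) = 0 + 3/8 = 3/8
  P(A=2) = 1/8 + 0 = 1/8
Marginal P(B) (column sums):
  P(B=0) = 1/2 + 0 + 1/8 = 5/8
  P(B=1) = 0 + 3/8 + 0 = 3/8

H(A) = -[(1/2)·log₂(1/2) + (3/8)·log₂(3/8) + (1/8)·log₂(1/8)]
  = 0.5000 + 0.5306 + 0.3750
  = 1.4056 bits
H(B) = -[(5/8)·log₂(5/8) + (3/8)·log₂(3/8)]
  = 0.4238 + 0.5306
  = 0.9544 bits
H(A,B) = -[(1/2)·log₂(1/2) + (3/8)·log₂(3/8) + (1/8)·log₂(1/8)]
  = 0.5000 + 0.5306 + 0.3750
  = 1.4056 bits

I(A;B) = H(A) + H(B) - H(A,B)
  = 1.4056 + 0.9544 - 1.4056
  = 0.9544 bits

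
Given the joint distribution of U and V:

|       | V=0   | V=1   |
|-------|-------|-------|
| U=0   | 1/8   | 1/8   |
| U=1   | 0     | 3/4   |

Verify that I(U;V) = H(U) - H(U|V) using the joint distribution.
Left side, from I(U;V) = H(U) + H(V) - H(U,V):
Marginal P(U) (row sums):
  P(U=0) = 1/8 + 1/8 = 1/4
  P(U=1) = 0 + 3/4 = 3/4
Marginal P(V) (column sums):
  P(V=0) = 1/8 + 0 = 1/8
  P(V=1) = 1/8 + 3/4 = 7/8

H(U) = -[(1/4)·log₂(1/4) + (3/4)·log₂(3/4)]
  = 0.5000 + 0.3113
  = 0.8113 bits
H(V) = -[(1/8)·log₂(1/8) + (7/8)·log₂(7/8)]
  = 0.3750 + 0.1686
  = 0.5436 bits
H(U,V) = -[(1/8)·log₂(1/8) + (1/8)·log₂(1/8) + (3/4)·log₂(3/4)]
  = 0.3750 + 0.3750 + 0.3113
  = 1.0613 bits

I(U;V) = H(U) + H(V) - H(U,V)
  = 0.8113 + 0.5436 - 1.0613
  = 0.2936 bits

Right side, with H(U|V) computed directly from the conditional probabilities:
H(U|V) = -Σ P(U,V)·log₂ P(U|V), where P(U|V) = P(U,V) / P(V)
  (cells with P(U,V) = 0 contribute 0)
  (U=0,V=0): P(U|V) = (1/8)/(1/8) = 1;  -(1/8)·log₂(1) = 0.0000
  (U=0,V=1): P(U|V) = (1/8)/(7/8) = 1/7;  -(1/8)·log₂(1/7) = 0.3509
  (U=1,V=1): P(U|V) = (3/4)/(7/8) = 6/7;  -(3/4)·log₂(6/7) = 0.1668
H(U|V) = 0.0000 + 0.3509 + 0.1668
  = 0.5177 bits
H(U) - H(U|V) = 0.8113 - 0.5177 = 0.2936 bits

Both sides equal 0.2936 bits, so I(U;V) = H(U) - H(U|V) ✓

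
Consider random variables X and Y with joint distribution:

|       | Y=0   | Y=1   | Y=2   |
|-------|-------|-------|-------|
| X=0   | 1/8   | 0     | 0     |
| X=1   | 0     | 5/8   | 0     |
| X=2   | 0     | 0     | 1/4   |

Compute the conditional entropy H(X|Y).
Marginal P(Y) (column sums):
  P(Y=0) = 1/8 + 0 + 0 = 1/8
  P(Y=1) = 0 + 5/8 + 0 = 5/8
  P(Y=2) = 0 + 0 + 1/4 = 1/4

H(X|Y) = -Σ P(X,Y)·log₂ P(X|Y), where P(X|Y) = P(X,Y) / P(Y)
  (cells with P(X,Y) = 0 contribute 0)
  (X=0,Y=0): P(X|Y) = (1/8)/(1/8) = 1;  -(1/8)·log₂(1) = 0.0000
  (X=1,Y=1): P(X|Y) = (5/8)/(5/8) = 1;  -(5/8)·log₂(1) = 0.0000
  (X=2,Y=2): P(X|Y) = (1/4)/(1/4) = 1;  -(1/4)·log₂(1) = 0.0000
H(X|Y) = 0.0000 + 0.0000 + 0.0000
  = 0.0000 bits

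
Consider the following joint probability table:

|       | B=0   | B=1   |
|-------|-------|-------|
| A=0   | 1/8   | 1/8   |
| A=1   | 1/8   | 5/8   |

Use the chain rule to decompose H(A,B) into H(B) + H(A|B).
By the chain rule: H(A,B) = H(B) + H(A|B)

Marginal P(B) (column sums):
  P(B=0) = 1/8 + 1/8 = 1/4
  P(B=1) = 1/8 + 5/8 = 3/4
H(B) = -[(1/4)·log₂(1/4) + (3/4)·log₂(3/4)]
  = 0.5000 + 0.3113
  = 0.8113 bits
H(A|B) = -Σ P(A,B)·log₂ P(A|B), where P(A|B) = P(A,B) / P(B)
  (A=0,B=0): P(A|B) = (1/8)/(1/4) = 1/2;  -(1/8)·log₂(1/2) = 0.1250
  (A=0,B=1): P(A|B) = (1/8)/(3/4) = 1/6;  -(1/8)·log₂(1/6) = 0.3231
  (A=1,B=0): P(A|B) = (1/8)/(1/4) = 1/2;  -(1/8)·log₂(1/2) = 0.1250
  (A=1,B=1): P(A|B) = (5/8)/(3/4) = 5/6;  -(5/8)·log₂(5/6) = 0.1644
H(A|B) = 0.1250 + 0.3231 + 0.1250 + 0.1644
  = 0.7375 bits

H(A,B) = H(B) + H(A|B) = 0.8113 + 0.7375 = 1.5488 bits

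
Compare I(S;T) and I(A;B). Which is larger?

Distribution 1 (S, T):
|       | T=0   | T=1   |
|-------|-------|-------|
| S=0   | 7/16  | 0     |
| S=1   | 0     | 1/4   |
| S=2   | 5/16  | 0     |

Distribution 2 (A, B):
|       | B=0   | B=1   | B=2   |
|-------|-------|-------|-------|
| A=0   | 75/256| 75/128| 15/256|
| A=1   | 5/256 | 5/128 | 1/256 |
Distribution 1 (S, T):
Marginal P(S) (row sums):
  P(S=0) = 7/16 + 0 = 7/16
  P(S=1) = 0 + 1/4 = 1/4
  P(S=2) = 5/16 + 0 = 5/16
Marginal P(T) (column sums):
  P(T=0) = 7/16 + 0 + 5/16 = 3/4
  P(T=1) = 0 + 1/4 + 0 = 1/4

H(S) = -[(7/16)·log₂(7/16) + (1/4)·log₂(1/4) + (5/16)·log₂(5/16)]
  = 0.5218 + 0.5000 + 0.5244
  = 1.5462 bits
H(T) = -[(3/4)·log₂(3/4) + (1/4)·log₂(1/4)]
  = 0.3113 + 0.5000
  = 0.8113 bits
H(S,T) = -[(7/16)·log₂(7/16) + (1/4)·log₂(1/4) + (5/16)·log₂(5/16)]
  = 0.5218 + 0.5000 + 0.5244
  = 1.5462 bits

I(S;T) = H(S) + H(T) - H(S,T)
  = 1.5462 + 0.8113 - 1.5462
  = 0.8113 bits

Distribution 2 (A, B):
Marginal P(A) (row sums):
  P(A=0) = 75/256 + 75/128 + 15/256 = 15/16
  P(A=1) = 5/256 + 5/128 + 1/256 = 1/16
Marginal P(B) (column sums):
  P(B=0) = 75/256 + 5/256 = 5/16
  P(B=1) = 75/128 + 5/128 = 5/8
  P(B=2) = 15/256 + 1/256 = 1/16

H(A) = -[(15/16)·log₂(15/16) + (1/16)·log₂(1/16)]
  = 0.0873 + 0.2500
  = 0.3373 bits
H(B) = -[(5/16)·log₂(5/16) + (5/8)·log₂(5/8) + (1/16)·log₂(1/16)]
  = 0.5244 + 0.4238 + 0.2500
  = 1.1982 bits
H(A,B) = -[(75/256)·log₂(75/256) + (75/128)·log₂(75/128) + (15/256)·log₂(15/256) + (5/256)·log₂(5/256) + (5/128)·log₂(5/128) + (1/256)·log₂(1/256)]
  = 0.5189 + 0.4519 + 0.2398 + 0.1109 + 0.1827 + 0.0313
  = 1.5355 bits

I(A;B) = H(A) + H(B) - H(A,B)
  = 0.3373 + 1.1982 - 1.5355
  = 0.0000 bits

I(S;T) = 0.8113 bits > I(A;B) = 0.0000 bits, so (S, T) has the higher mutual information (stronger dependence).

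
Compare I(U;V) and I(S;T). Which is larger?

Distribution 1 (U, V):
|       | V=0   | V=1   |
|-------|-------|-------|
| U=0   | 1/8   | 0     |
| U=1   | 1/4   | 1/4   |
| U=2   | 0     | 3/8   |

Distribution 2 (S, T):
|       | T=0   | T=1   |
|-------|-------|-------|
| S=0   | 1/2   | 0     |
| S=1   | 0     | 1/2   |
Distribution 1 (U, V):
Marginal P(U) (row sums):
  P(U=0) = 1/8 + 0 = 1/8
  P(U=1) = 1/4 + 1/4 = 1/2
  P(U=2) = 0 + 3/8 = 3/8
Marginal P(V) (column sums):
  P(V=0) = 1/8 + 1/4 + 0 = 3/8
  P(V=1) = 0 + 1/4 + 3/8 = 5/8

H(U) = -[(1/8)·log₂(1/8) + (1/2)·log₂(1/2) + (3/8)·log₂(3/8)]
  = 0.3750 + 0.5000 + 0.5306
  = 1.4056 bits
H(V) = -[(3/8)·log₂(3/8) + (5/8)·log₂(5/8)]
  = 0.5306 + 0.4238
  = 0.9544 bits
H(U,V) = -[(1/8)·log₂(1/8) + (1/4)·log₂(1/4) + (1/4)·log₂(1/4) + (3/8)·log₂(3/8)]
  = 0.3750 + 0.5000 + 0.5000 + 0.5306
  = 1.9056 bits

I(U;V) = H(U) + H(V) - H(U,V)
  = 1.4056 + 0.9544 - 1.9056
  = 0.4544 bits

Distribution 2 (S, T):
Marginal P(S) (row sums):
  P(S=0) = 1/2 + 0 = 1/2
  P(S=1) = 0 + 1/2 = 1/2
Marginal P(T) (column sums):
  P(T=0) = 1/2 + 0 = 1/2
  P(T=1) = 0 + 1/2 = 1/2

H(S) = -[(1/2)·log₂(1/2) + (1/2)·log₂(1/2)]
  = 0.5000 + 0.5000
  = 1.0000 bits
H(T) = -[(1/2)·log₂(1/2) + (1/2)·log₂(1/2)]
  = 0.5000 + 0.5000
  = 1.0000 bits
H(S,T) = -[(1/2)·log₂(1/2) + (1/2)·log₂(1/2)]
  = 0.5000 + 0.5000
  = 1.0000 bits

I(S;T) = H(S) + H(T) - H(S,T)
  = 1.0000 + 1.0000 - 1.0000
  = 1.0000 bits

I(S;T) = 1.0000 bits > I(U;V) = 0.4544 bits, so (S, T) has the higher mutual information (stronger dependence).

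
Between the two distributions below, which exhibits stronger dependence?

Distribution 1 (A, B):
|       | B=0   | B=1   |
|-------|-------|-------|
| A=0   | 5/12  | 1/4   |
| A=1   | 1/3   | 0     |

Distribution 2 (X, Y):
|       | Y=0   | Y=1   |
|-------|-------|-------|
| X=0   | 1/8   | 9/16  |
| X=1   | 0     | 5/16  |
Distribution 1 (A, B):
Marginal P(A) (row sums):
  P(A=0) = 5/12 + 1/4 = 2/3
  P(A=1) = 1/3 + 0 = 1/3
Marginal P(B) (column sums):
  P(B=0) = 5/12 + 1/3 = 3/4
  P(B=1) = 1/4 + 0 = 1/4

H(A) = -[(2/3)·log₂(2/3) + (1/3)·log₂(1/3)]
  = 0.3900 + 0.5283
  = 0.9183 bits
H(B) = -[(3/4)·log₂(3/4) + (1/4)·log₂(1/4)]
  = 0.3113 + 0.5000
  = 0.8113 bits
H(A,B) = -[(5/12)·log₂(5/12) + (1/4)·log₂(1/4) + (1/3)·log₂(1/3)]
  = 0.5263 + 0.5000 + 0.5283
  = 1.5546 bits

I(A;B) = H(A) + H(B) - H(A,B)
  = 0.9183 + 0.8113 - 1.5546
  = 0.1750 bits

Distribution 2 (X, Y):
Marginal P(X) (row sums):
  P(X=0) = 1/8 + 9/16 = 11/16
  P(X=1) = 0 + 5/16 = 5/16
Marginal P(Y) (column sums):
  P(Y=0) = 1/8 + 0 = 1/8
  P(Y=1) = 9/16 + 5/16 = 7/8

H(X) = -[(11/16)·log₂(11/16) + (5/16)·log₂(5/16)]
  = 0.3716 + 0.5244
  = 0.8960 bits
H(Y) = -[(1/8)·log₂(1/8) + (7/8)·log₂(7/8)]
  = 0.3750 + 0.1686
  = 0.5436 bits
H(X,Y) = -[(1/8)·log₂(1/8) + (9/16)·log₂(9/16) + (5/16)·log₂(5/16)]
  = 0.3750 + 0.4669 + 0.5244
  = 1.3663 bits

I(X;Y) = H(X) + H(Y) - H(X,Y)
  = 0.8960 + 0.5436 - 1.3663
  = 0.0733 bits

I(A;B) = 0.1750 bits > I(X;Y) = 0.0733 bits, so (A, B) has the higher mutual information (stronger dependence).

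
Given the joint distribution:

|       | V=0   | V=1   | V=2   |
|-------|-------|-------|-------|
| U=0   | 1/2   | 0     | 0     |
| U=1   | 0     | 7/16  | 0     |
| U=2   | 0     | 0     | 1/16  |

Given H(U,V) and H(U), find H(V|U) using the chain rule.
From the chain rule: H(U,V) = H(U) + H(V|U)
Therefore: H(V|U) = H(U,V) - H(U)

H(U,V) = -[(1/2)·log₂(1/2) + (7/16)·log₂(7/16) + (1/16)·log₂(1/16)]
  = 0.5000 + 0.5218 + 0.2500
  = 1.2718 bits
Marginal P(U) (row sums):
  P(U=0) = 1/2 + 0 + 0 = 1/2
  P(U=1) = 0 + 7/16 + 0 = 7/16
  P(U=2) = 0 + 0 + 1/16 = 1/16
H(U) = -[(1/2)·log₂(1/2) + (7/16)·log₂(7/16) + (1/16)·log₂(1/16)]
  = 0.5000 + 0.5218 + 0.2500
  = 1.2718 bits

H(V|U) = 1.2718 - 1.2718 = 0.0000 bits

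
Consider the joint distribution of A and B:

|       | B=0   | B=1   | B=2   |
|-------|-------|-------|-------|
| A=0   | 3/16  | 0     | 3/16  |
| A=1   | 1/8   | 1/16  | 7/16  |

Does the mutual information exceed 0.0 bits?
Marginal P(A) (row sums):
  P(A=0) = 3/16 + 0 + 3/16 = 3/8
  P(A=1) = 1/8 + 1/16 + 7/16 = 5/8
Marginal P(B) (column sums):
  P(B=0) = 3/16 + 1/8 = 5/16
  P(B=1) = 0 + 1/16 = 1/16
  P(B=2) = 3/16 + 7/16 = 5/8

H(A) = -[(3/8)·log₂(3/8) + (5/8)·log₂(5/8)]
  = 0.5306 + 0.4238
  = 0.9544 bits
H(B) = -[(5/16)·log₂(5/16) + (1/16)·log₂(1/16) + (5/8)·log₂(5/8)]
  = 0.5244 + 0.2500 + 0.4238
  = 1.1982 bits
H(A,B) = -[(3/16)·log₂(3/16) + (3/16)·log₂(3/16) + (1/8)·log₂(1/8) + (1/16)·log₂(1/16) + (7/16)·log₂(7/16)]
  = 0.4528 + 0.4528 + 0.3750 + 0.2500 + 0.5218
  = 2.0524 bits

I(A;B) = H(A) + H(B) - H(A,B)
  = 0.9544 + 1.1982 - 2.0524
  = 0.1002 bits

Yes. I(A;B) = 0.1002 bits, which is > 0.0 bits.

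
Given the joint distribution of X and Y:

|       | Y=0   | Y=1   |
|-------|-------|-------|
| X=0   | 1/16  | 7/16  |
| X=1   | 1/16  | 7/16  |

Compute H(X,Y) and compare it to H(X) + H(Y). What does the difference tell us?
Marginal P(X) (row sums):
  P(X=0) = 1/16 + 7/16 = 1/2
  P(X=1) = 1/16 + 7/16 = 1/2
Marginal P(Y) (column sums):
  P(Y=0) = 1/16 + 1/16 = 1/8
  P(Y=1) = 7/16 + 7/16 = 7/8

H(X,Y) = -[(1/16)·log₂(1/16) + (7/16)·log₂(7/16) + (1/16)·log₂(1/16) + (7/16)·log₂(7/16)]
  = 0.2500 + 0.5218 + 0.2500 + 0.5218
  = 1.5436 bits
H(X) = -[(1/2)·log₂(1/2) + (1/2)·log₂(1/2)]
  = 0.5000 + 0.5000
  = 1.0000 bits
H(Y) = -[(1/8)·log₂(1/8) + (7/8)·log₂(7/8)]
  = 0.3750 + 0.1686
  = 0.5436 bits

H(X) + H(Y) = 1.0000 + 0.5436 = 1.5436 bits
Difference: H(X) + H(Y) - H(X,Y) = 1.5436 - 1.5436 = 0.0000 bits = I(X;Y)

The difference is the mutual information; it is 0 here, so X and Y are independent (the joint entropy equals the sum of the marginal entropies).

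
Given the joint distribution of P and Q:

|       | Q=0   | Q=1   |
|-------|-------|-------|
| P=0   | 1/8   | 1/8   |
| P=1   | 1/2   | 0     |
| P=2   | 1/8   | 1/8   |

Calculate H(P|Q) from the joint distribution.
Marginal P(Q) (column sums):
  P(Q=0) = 1/8 + 1/2 + 1/8 = 3/4
  P(Q=1) = 1/8 + 0 + 1/8 = 1/4

H(P|Q) = -Σ P(P,Q)·log₂ P(P|Q), where P(P|Q) = P(P,Q) / P(Q)
  (cells with P(P,Q) = 0 contribute 0)
  (P=0,Q=0): P(P|Q) = (1/8)/(3/4) = 1/6;  -(1/8)·log₂(1/6) = 0.3231
  (P=0,Q=1): P(P|Q) = (1/8)/(1/4) = 1/2;  -(1/8)·log₂(1/2) = 0.1250
  (P=1,Q=0): P(P|Q) = (1/2)/(3/4) = 2/3;  -(1/2)·log₂(2/3) = 0.2925
  (P=2,Q=0): P(P|Q) = (1/8)/(3/4) = 1/6;  -(1/8)·log₂(1/6) = 0.3231
  (P=2,Q=1): P(P|Q) = (1/8)/(1/4) = 1/2;  -(1/8)·log₂(1/2) = 0.1250
H(P|Q) = 0.3231 + 0.1250 + 0.2925 + 0.3231 + 0.1250
  = 1.1887 bits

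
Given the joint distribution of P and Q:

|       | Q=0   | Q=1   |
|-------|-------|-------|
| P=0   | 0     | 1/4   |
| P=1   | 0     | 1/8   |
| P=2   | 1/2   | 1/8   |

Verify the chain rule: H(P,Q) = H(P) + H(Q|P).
Left side:
H(P,Q) = -[(1/4)·log₂(1/4) + (1/8)·log₂(1/8) + (1/2)·log₂(1/2) + (1/8)·log₂(1/8)]
  = 0.5000 + 0.3750 + 0.5000 + 0.3750
  = 1.7500 bits

Right side:
Marginal P(P) (row sums):
  P(P=0) = 0 + 1/4 = 1/4
  P(P=1) = 0 + 1/8 = 1/8
  P(P=2) = 1/2 + 1/8 = 5/8
H(P) = -[(1/4)·log₂(1/4) + (1/8)·log₂(1/8) + (5/8)·log₂(5/8)]
  = 0.5000 + 0.3750 + 0.4238
  = 1.2988 bits
H(Q|P) = -Σ P(P,Q)·log₂ P(Q|P), where P(Q|P) = P(P,Q) / P(P)
  (cells with P(P,Q) = 0 contribute 0)
  (P=0,Q=1): P(Q|P) = (1/4)/(1/4) = 1;  -(1/4)·log₂(1) = 0.0000
  (P=1,Q=1): P(Q|P) = (1/8)/(1/8) = 1;  -(1/8)·log₂(1) = 0.0000
  (P=2,Q=0): P(Q|P) = (1/2)/(5/8) = 4/5;  -(1/2)·log₂(4/5) = 0.1610
  (P=2,Q=1): P(Q|P) = (1/8)/(5/8) = 1/5;  -(1/8)·log₂(1/5) = 0.2902
H(Q|P) = 0.0000 + 0.0000 + 0.1610 + 0.2902
  = 0.4512 bits
H(P) + H(Q|P) = 1.2988 + 0.4512 = 1.7500 bits

Both sides equal 1.7500 bits, so the chain rule holds ✓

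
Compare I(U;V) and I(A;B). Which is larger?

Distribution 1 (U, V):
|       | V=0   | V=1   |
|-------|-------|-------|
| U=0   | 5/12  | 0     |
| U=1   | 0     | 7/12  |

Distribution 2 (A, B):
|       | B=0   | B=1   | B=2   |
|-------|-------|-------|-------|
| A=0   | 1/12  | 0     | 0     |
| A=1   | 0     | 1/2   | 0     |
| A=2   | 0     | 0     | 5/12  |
Distribution 1 (U, V):
Marginal P(U) (row sums):
  P(U=0) = 5/12 + 0 = 5/12
  P(U=1) = 0 + 7/12 = 7/12
Marginal P(V) (column sums):
  P(V=0) = 5/12 + 0 = 5/12
  P(V=1) = 0 + 7/12 = 7/12

H(U) = -[(5/12)·log₂(5/12) + (7/12)·log₂(7/12)]
  = 0.5263 + 0.4536
  = 0.9799 bits
H(V) = -[(5/12)·log₂(5/12) + (7/12)·log₂(7/12)]
  = 0.5263 + 0.4536
  = 0.9799 bits
H(U,V) = -[(5/12)·log₂(5/12) + (7/12)·log₂(7/12)]
  = 0.5263 + 0.4536
  = 0.9799 bits

I(U;V) = H(U) + H(V) - H(U,V)
  = 0.9799 + 0.9799 - 0.9799
  = 0.9799 bits

Distribution 2 (A, B):
Marginal P(A) (row sums):
  P(A=0) = 1/12 + 0 + 0 = 1/12
  P(A=1) = 0 + 1/2 + 0 = 1/2
  P(A=2) = 0 + 0 + 5/12 = 5/12
Marginal P(B) (column sums):
  P(B=0) = 1/12 + 0 + 0 = 1/12
  P(B=1) = 0 + 1/2 + 0 = 1/2
  P(B=2) = 0 + 0 + 5/12 = 5/12

H(A) = -[(1/12)·log₂(1/12) + (1/2)·log₂(1/2) + (5/12)·log₂(5/12)]
  = 0.2987 + 0.5000 + 0.5263
  = 1.3250 bits
H(B) = -[(1/12)·log₂(1/12) + (1/2)·log₂(1/2) + (5/12)·log₂(5/12)]
  = 0.2987 + 0.5000 + 0.5263
  = 1.3250 bits
H(A,B) = -[(1/12)·log₂(1/12) + (1/2)·log₂(1/2) + (5/12)·log₂(5/12)]
  = 0.2987 + 0.5000 + 0.5263
  = 1.3250 bits

I(A;B) = H(A) + H(B) - H(A,B)
  = 1.3250 + 1.3250 - 1.3250
  = 1.3250 bits

I(A;B) = 1.3250 bits > I(U;V) = 0.9799 bits, so (A, B) has the higher mutual information (stronger dependence).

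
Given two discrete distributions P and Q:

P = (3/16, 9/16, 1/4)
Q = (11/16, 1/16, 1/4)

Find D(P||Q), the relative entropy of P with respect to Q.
D(P||Q) = Σ P(i) log₂(P(i)/Q(i))
  i=0: (3/16) × log₂((3/16)/(11/16)) = (3/16) × log₂(3/11) = -0.3515
  i=1: (9/16) × log₂((9/16)/(1/16)) = (9/16) × log₂(9) = 1.7831
  i=2: (1/4) × log₂((1/4)/(1/4)) = (1/4) × log₂(1) = 0.0000
D(P||Q) = -0.3515 + 1.7831 + 0.0000
  = 1.4316 bits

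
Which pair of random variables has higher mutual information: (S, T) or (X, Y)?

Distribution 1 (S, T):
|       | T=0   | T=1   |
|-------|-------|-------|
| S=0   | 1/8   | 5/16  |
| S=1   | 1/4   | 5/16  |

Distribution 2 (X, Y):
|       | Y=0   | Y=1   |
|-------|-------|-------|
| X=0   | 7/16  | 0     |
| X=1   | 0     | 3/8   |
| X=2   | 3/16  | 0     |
Distribution 1 (S, T):
Marginal P(S) (row sums):
  P(S=0) = 1/8 + 5/16 = 7/16
  P(S=1) = 1/4 + 5/16 = 9/16
Marginal P(T) (column sums):
  P(T=0) = 1/8 + 1/4 = 3/8
  P(T=1) = 5/16 + 5/16 = 5/8

H(S) = -[(7/16)·log₂(7/16) + (9/16)·log₂(9/16)]
  = 0.5218 + 0.4669
  = 0.9887 bits
H(T) = -[(3/8)·log₂(3/8) + (5/8)·log₂(5/8)]
  = 0.5306 + 0.4238
  = 0.9544 bits
H(S,T) = -[(1/8)·log₂(1/8) + (5/16)·log₂(5/16) + (1/4)·log₂(1/4) + (5/16)·log₂(5/16)]
  = 0.3750 + 0.5244 + 0.5000 + 0.5244
  = 1.9238 bits

I(S;T) = H(S) + H(T) - H(S,T)
  = 0.9887 + 0.9544 - 1.9238
  = 0.0193 bits

Distribution 2 (X, Y):
Marginal P(X) (row sums):
  P(X=0) = 7/16 + 0 = 7/16
  P(X=1) = 0 + 3/8 = 3/8
  P(X=2) = 3/16 + 0 = 3/16
Marginal P(Y) (column sums):
  P(Y=0) = 7/16 + 0 + 3/16 = 5/8
  P(Y=1) = 0 + 3/8 + 0 = 3/8

H(X) = -[(7/16)·log₂(7/16) + (3/8)·log₂(3/8) + (3/16)·log₂(3/16)]
  = 0.5218 + 0.5306 + 0.4528
  = 1.5052 bits
H(Y) = -[(5/8)·log₂(5/8) + (3/8)·log₂(3/8)]
  = 0.4238 + 0.5306
  = 0.9544 bits
H(X,Y) = -[(7/16)·log₂(7/16) + (3/8)·log₂(3/8) + (3/16)·log₂(3/16)]
  = 0.5218 + 0.5306 + 0.4528
  = 1.5052 bits

I(X;Y) = H(X) + H(Y) - H(X,Y)
  = 1.5052 + 0.9544 - 1.5052
  = 0.9544 bits

I(X;Y) = 0.9544 bits > I(S;T) = 0.0193 bits, so (X, Y) has the higher mutual information (stronger dependence).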